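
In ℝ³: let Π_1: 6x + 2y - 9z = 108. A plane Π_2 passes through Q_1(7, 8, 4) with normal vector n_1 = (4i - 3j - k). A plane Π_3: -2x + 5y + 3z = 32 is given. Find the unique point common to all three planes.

(8, 12, -4)

Π_2: n_1·r = n_1·Q_1 gives 4x - 3y - z = 0.
Solving the 3×3 linear system 6x + 2y - 9z = 108, 4x - 3y - z = 0, -2x + 5y + 3z = 32 (e.g. by elimination or Cramer's rule, determinant = -170) gives (8, 12, -4).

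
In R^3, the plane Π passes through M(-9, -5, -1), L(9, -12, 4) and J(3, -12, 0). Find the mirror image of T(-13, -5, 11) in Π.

ML = (18, -7, 5), MJ = (12, -7, 1); a normal to Π is ML × MJ = (28, 42, -42).
Using M: Π has equation 28x + 42y - 42z = -420.
λ = (n·T − d)/|n|² = (-1036 − (-420))/4312 = -1/7.
Reflection = T − 2λn = (-13, -5, 11) − (-2/7)·(28, 42, -42) = (-5, 7, -1).

(-5, 7, -1)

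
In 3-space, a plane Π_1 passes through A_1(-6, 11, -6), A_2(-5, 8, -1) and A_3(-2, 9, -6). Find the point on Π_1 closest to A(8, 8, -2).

(6, 4, -4)

A_1A_2 = (1, -3, 5), A_1A_3 = (4, -2, 0); a normal to Π_1 is A_1A_2 × A_1A_3 = (10, 20, 10).
Using A_1: Π_1 has equation 10x + 20y + 10z = 100.
Foot = A − λn with λ = (n·A − d)/|n|² = (220 − 100)/600 = 1/5.
Foot = (8, 8, -2) − (1/5)·(10, 20, 10) = (6, 4, -4).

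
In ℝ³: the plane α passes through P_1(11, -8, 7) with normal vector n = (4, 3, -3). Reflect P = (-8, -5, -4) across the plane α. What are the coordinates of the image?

(0, 1, -10)

α: n·r = n·P_1 gives 4x + 3y - 3z = -1.
λ = (n·P − d)/|n|² = (-35 − (-1))/34 = -1.
Reflection = P − 2λn = (-8, -5, -4) − (-2)·(4, 3, -3) = (0, 1, -10).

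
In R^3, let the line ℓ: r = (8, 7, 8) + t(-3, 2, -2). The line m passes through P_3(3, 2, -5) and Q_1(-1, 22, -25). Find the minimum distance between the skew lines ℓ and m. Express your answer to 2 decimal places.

12.73

A direction vector for m is Q_1 − P_3 = (-4, 20, -20).
Common perpendicular direction n = (-3, 2, -2) × (-4, 20, -20) = (0, -52, -52).
With w = (3, 2, -5) − (8, 7, 8) = (-5, -5, -13), w · n = 936.
Distance = |w · n| / |n| = |936| / √5408 ≈ 12.73.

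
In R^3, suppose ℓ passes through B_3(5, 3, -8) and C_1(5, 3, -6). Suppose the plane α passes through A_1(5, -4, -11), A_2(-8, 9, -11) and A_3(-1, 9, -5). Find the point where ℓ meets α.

(5, 3, -5)

A direction vector for ℓ is C_1 − B_3 = (0, 0, 2).
A_1A_2 = (-13, 13, 0), A_1A_3 = (-6, 13, 6); a normal to α is A_1A_2 × A_1A_3 = (78, 78, -91).
Using A_1: α has equation 78x + 78y - 91z = 1079.
Substitute r = (5, 3, -8) + t(0, 0, 2) into the plane: 1352 + (-182)t = 1079, so t = 3/2.
Intersection: (5, 3, -8) + (3/2)·(0, 0, 2) = (5, 3, -5).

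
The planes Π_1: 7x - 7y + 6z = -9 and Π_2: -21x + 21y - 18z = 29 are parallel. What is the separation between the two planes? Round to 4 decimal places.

Rescale Π_2 by 1/(-3): 7x - 7y + 6z = -29/3. Then distance = |-9 − (-29/3)| / √134 ≈ 0.0576.

0.0576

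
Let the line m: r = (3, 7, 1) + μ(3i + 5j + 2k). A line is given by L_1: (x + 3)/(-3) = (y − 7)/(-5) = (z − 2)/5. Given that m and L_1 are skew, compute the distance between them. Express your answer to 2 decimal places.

L_1 has direction (-3, -5, 5) through (-3, 7, 2).
Common perpendicular direction n = (3, 5, 2) × (-3, -5, 5) = (35, -21, 0).
With w = (-3, 7, 2) − (3, 7, 1) = (-6, 0, 1), w · n = -210.
Distance = |w · n| / |n| = |-210| / √1666 ≈ 5.14.

5.14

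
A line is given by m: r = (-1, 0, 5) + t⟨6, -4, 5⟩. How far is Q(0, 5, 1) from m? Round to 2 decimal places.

Taking (-1, 0, 5) on m with direction v = (6, -4, 5): w = Q − (-1, 0, 5) = (1, 5, -4), and w × v = (9, -29, -34).
Distance = |w × v| / |v| = √2078 / √77 ≈ 5.19.

5.19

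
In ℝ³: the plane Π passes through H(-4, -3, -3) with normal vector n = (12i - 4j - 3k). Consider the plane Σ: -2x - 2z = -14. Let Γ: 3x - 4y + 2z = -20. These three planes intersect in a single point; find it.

(2, 9, 5)

Π: n·r = n·H gives 12x - 4y - 3z = -27.
Solving the 3×3 linear system 12x - 4y - 3z = -27, -2x - 2z = -14, 3x - 4y + 2z = -20 (e.g. by elimination or Cramer's rule, determinant = -112) gives (2, 9, 5).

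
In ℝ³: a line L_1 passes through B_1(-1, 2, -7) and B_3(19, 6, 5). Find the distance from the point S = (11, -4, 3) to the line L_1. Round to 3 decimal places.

8.854

A direction vector for L_1 is B_3 − B_1 = (20, 4, 12).
Taking (-1, 2, -7) on L_1 with direction v = (20, 4, 12): w = S − (-1, 2, -7) = (12, -6, 10), and w × v = (-112, 56, 168).
Distance = |w × v| / |v| = √43904 / √560 ≈ 8.854.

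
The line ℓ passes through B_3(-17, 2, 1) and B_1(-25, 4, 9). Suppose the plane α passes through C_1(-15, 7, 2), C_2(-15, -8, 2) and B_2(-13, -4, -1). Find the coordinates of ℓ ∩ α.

A direction vector for ℓ is B_1 − B_3 = (-8, 2, 8).
C_1C_2 = (0, -15, 0), C_1B_2 = (2, -11, -3); a normal to α is C_1C_2 × C_1B_2 = (45, 0, 30).
Using C_1: α has equation 45x + 30z = -615.
Substitute r = (-17, 2, 1) + t(-8, 2, 8) into the plane: -735 + (-120)t = -615, so t = -1.
Intersection: (-17, 2, 1) + (-1)·(-8, 2, 8) = (-9, 0, -7).

(-9, 0, -7)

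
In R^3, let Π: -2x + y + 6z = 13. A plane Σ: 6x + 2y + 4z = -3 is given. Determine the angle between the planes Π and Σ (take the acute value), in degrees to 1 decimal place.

73.0

cos θ = |n₁·n₂| / (|n₁||n₂|) = |14| / (√41 · √56).
θ = arccos(0.29217) ≈ 73.0°.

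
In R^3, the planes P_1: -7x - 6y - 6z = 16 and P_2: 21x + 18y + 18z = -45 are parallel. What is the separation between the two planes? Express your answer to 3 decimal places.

Rescale P_2 by 1/(-3): -7x - 6y - 6z = 15. Then distance = |16 − 15| / √121 ≈ 0.091.

0.091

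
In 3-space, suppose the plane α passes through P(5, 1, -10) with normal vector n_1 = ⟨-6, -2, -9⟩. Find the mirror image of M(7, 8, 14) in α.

α: n_1·r = n_1·P gives -6x - 2y - 9z = 58.
λ = (n·M − d)/|n|² = (-184 − 58)/121 = -2.
Reflection = M − 2λn = (7, 8, 14) − (-4)·(-6, -2, -9) = (-17, 0, -22).

(-17, 0, -22)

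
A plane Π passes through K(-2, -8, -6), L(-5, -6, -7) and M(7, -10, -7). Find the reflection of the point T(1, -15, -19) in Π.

KL = (-3, 2, -1), KM = (9, -2, -1); a normal to Π is KL × KM = (-4, -12, -12).
Using K: Π has equation -4x - 12y - 12z = 176.
λ = (n·T − d)/|n|² = (404 − 176)/304 = 3/4.
Reflection = T − 2λn = (1, -15, -19) − (3/2)·(-4, -12, -12) = (7, 3, -1).

(7, 3, -1)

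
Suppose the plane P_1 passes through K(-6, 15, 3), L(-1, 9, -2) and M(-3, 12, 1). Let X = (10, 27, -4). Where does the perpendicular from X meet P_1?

KL = (5, -6, -5), KM = (3, -3, -2); a normal to P_1 is KL × KM = (-3, -5, 3).
Using K: P_1 has equation -3x - 5y + 3z = -48.
Foot = X − λn with λ = (n·X − d)/|n|² = (-177 − (-48))/43 = -3.
Foot = (10, 27, -4) − (-3)·(-3, -5, 3) = (1, 12, 5).

(1, 12, 5)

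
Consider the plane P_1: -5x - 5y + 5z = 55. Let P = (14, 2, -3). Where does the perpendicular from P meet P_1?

Foot = P − λn with λ = (n·P − d)/|n|² = (-95 − 55)/75 = -2.
Foot = (14, 2, -3) − (-2)·(-5, -5, 5) = (4, -8, 7).

(4, -8, 7)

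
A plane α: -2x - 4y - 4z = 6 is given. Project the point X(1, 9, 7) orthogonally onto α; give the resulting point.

(-3, 1, -1)

Foot = X − λn with λ = (n·X − d)/|n|² = (-66 − 6)/36 = -2.
Foot = (1, 9, 7) − (-2)·(-2, -4, -4) = (-3, 1, -1).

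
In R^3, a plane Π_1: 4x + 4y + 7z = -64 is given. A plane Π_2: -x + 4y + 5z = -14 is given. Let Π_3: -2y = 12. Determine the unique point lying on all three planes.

Solving the 3×3 linear system 4x + 4y + 7z = -64, -x + 4y + 5z = -14, -2y = 12 (e.g. by elimination or Cramer's rule, determinant = 54) gives (-10, -6, 0).

(-10, -6, 0)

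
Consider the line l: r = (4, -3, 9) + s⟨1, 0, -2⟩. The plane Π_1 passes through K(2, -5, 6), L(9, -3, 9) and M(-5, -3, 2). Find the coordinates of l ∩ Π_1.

KL = (7, 2, 3), KM = (-7, 2, -4); a normal to Π_1 is KL × KM = (-14, 7, 28).
Using K: Π_1 has equation -14x + 7y + 28z = 105.
Substitute r = (4, -3, 9) + t(1, 0, -2) into the plane: 175 + (-70)t = 105, so t = 1.
Intersection: (4, -3, 9) + 1·(1, 0, -2) = (5, -3, 7).

(5, -3, 7)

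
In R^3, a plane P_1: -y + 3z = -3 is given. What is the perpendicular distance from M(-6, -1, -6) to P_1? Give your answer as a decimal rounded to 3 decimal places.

4.427

n·M − d = (0)·(-6) + (-1)·(-1) + (3)·(-6) − (-3) = -14; |n| = √10.
Distance = |-14| / √10 = 14/√10 ≈ 4.427.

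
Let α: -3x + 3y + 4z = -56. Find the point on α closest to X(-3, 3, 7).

(6, -6, -5)

Foot = X − λn with λ = (n·X − d)/|n|² = (46 − (-56))/34 = 3.
Foot = (-3, 3, 7) − 3·(-3, 3, 4) = (6, -6, -5).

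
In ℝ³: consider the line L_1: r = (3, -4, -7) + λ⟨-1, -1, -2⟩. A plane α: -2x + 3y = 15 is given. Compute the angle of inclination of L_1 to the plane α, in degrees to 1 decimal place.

sin θ = |n·v| / (|n||v|) = |-1| / (√13 · √6) = 0.11323.
θ ≈ 6.5°.

6.5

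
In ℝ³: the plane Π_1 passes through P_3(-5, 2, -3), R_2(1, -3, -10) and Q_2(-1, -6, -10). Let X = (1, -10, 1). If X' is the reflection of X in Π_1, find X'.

P_3R_2 = (6, -5, -7), P_3Q_2 = (4, -8, -7); a normal to Π_1 is P_3R_2 × P_3Q_2 = (-21, 14, -28).
Using P_3: Π_1 has equation -21x + 14y - 28z = 217.
λ = (n·X − d)/|n|² = (-189 − 217)/1421 = -2/7.
Reflection = X − 2λn = (1, -10, 1) − (-4/7)·(-21, 14, -28) = (-11, -2, -15).

(-11, -2, -15)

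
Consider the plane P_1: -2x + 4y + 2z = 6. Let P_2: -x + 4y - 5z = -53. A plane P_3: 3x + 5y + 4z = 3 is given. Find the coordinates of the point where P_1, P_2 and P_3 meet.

Solving the 3×3 linear system -2x + 4y + 2z = 6, -x + 4y - 5z = -53, 3x + 5y + 4z = 3 (e.g. by elimination or Cramer's rule, determinant = -160) gives (-3, -4, 8).

(-3, -4, 8)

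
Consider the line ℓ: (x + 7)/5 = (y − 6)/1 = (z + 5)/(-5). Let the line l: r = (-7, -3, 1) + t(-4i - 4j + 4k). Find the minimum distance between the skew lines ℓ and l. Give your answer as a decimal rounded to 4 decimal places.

ℓ has direction (5, 1, -5) through (-7, 6, -5).
Common perpendicular direction n = (5, 1, -5) × (-4, -4, 4) = (-16, 0, -16).
With w = (-7, -3, 1) − (-7, 6, -5) = (0, -9, 6), w · n = -96.
Distance = |w · n| / |n| = |-96| / √512 ≈ 4.2426.

4.2426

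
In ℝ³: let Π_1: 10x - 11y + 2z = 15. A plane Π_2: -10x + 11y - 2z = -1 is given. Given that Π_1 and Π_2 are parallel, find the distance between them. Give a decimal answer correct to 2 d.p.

Rescale Π_2 by 1/(-1): 10x - 11y + 2z = 1. Then distance = |15 − 1| / √225 ≈ 0.93.

0.93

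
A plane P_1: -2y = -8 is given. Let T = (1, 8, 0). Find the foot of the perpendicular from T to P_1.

Foot = T − λn with λ = (n·T − d)/|n|² = (-16 − (-8))/4 = -2.
Foot = (1, 8, 0) − (-2)·(0, -2, 0) = (1, 4, 0).

(1, 4, 0)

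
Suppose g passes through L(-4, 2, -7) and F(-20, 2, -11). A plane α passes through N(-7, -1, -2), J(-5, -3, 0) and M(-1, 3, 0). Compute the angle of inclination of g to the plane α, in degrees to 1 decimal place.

A direction vector for g is F − L = (-16, 0, -4).
NJ = (2, -2, 2), NM = (6, 4, 2); a normal to α is NJ × NM = (-12, 8, 20).
Using N: α has equation -12x + 8y + 20z = 36.
sin θ = |n·v| / (|n||v|) = |112| / (√608 · √272) = 0.27541.
θ ≈ 16.0°.

16.0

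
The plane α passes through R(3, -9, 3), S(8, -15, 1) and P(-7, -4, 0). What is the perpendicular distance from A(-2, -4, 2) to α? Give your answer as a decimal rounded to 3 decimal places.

RS = (5, -6, -2), RP = (-10, 5, -3); a normal to α is RS × RP = (28, 35, -35).
Using R: α has equation 28x + 35y - 35z = -336.
n·A − d = (28)·(-2) + (35)·(-4) + (-35)·(2) − (-336) = 70; |n| = √3234.
Distance = |70| / √3234 = 70/√3234 ≈ 1.231.

1.231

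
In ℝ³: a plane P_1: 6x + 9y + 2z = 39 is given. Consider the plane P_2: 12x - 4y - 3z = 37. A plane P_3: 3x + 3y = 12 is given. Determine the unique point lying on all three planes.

Solving the 3×3 linear system 6x + 9y + 2z = 39, 12x - 4y - 3z = 37, 3x + 3y = 12 (e.g. by elimination or Cramer's rule, determinant = 69) gives (5, -1, 9).

(5, -1, 9)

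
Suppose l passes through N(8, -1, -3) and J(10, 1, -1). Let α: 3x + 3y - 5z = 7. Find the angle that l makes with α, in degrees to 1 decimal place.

A direction vector for l is J − N = (2, 2, 2).
sin θ = |n·v| / (|n||v|) = |2| / (√43 · √12) = 0.08805.
θ ≈ 5.1°.

5.1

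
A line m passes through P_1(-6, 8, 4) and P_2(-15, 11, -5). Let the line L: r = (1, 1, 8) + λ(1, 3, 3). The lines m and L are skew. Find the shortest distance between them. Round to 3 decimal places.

0.120

A direction vector for m is P_2 − P_1 = (-9, 3, -9).
Common perpendicular direction n = (-9, 3, -9) × (1, 3, 3) = (36, 18, -30).
With w = (1, 1, 8) − (-6, 8, 4) = (7, -7, 4), w · n = 6.
Distance = |w · n| / |n| = |6| / √2520 ≈ 0.120.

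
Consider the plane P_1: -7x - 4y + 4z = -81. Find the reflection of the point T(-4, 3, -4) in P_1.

(10, 11, -12)

λ = (n·T − d)/|n|² = (0 − (-81))/81 = 1.
Reflection = T − 2λn = (-4, 3, -4) − 2·(-7, -4, 4) = (10, 11, -12).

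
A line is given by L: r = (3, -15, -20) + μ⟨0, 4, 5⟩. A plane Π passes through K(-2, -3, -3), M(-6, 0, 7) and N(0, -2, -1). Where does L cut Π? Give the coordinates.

KM = (-4, 3, 10), KN = (2, 1, 2); a normal to Π is KM × KN = (-4, 28, -10).
Using K: Π has equation -4x + 28y - 10z = -46.
Substitute r = (3, -15, -20) + t(0, 4, 5) into the plane: -232 + 62t = -46, so t = 3.
Intersection: (3, -15, -20) + 3·(0, 4, 5) = (3, -3, -5).

(3, -3, -5)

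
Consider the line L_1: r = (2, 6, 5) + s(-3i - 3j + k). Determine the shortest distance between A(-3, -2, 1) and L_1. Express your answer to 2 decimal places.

6.37

Taking (2, 6, 5) on L_1 with direction v = (-3, -3, 1): w = A − (2, 6, 5) = (-5, -8, -4), and w × v = (-20, 17, -9).
Distance = |w × v| / |v| = √770 / √19 ≈ 6.37.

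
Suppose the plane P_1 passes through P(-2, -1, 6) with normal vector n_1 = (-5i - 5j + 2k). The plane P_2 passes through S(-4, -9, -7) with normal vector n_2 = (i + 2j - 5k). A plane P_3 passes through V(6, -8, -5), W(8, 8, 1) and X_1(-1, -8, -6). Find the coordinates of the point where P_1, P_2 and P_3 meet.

P_1: n_1·r = n_1·P gives -5x - 5y + 2z = 27.
P_2: n_2·r = n_2·S gives x + 2y - 5z = 13.
VW = (2, 16, 6), VX_1 = (-7, 0, -1); a normal to P_3 is VW × VX_1 = (-16, -40, 112).
Using V: P_3 has equation -16x - 40y + 112z = -336.
Solving the 3×3 linear system -5x - 5y + 2z = 27, x + 2y - 5z = 13, -16x - 40y + 112z = -336 (e.g. by elimination or Cramer's rule, determinant = 24) gives (-7, 0, -4).

(-7, 0, -4)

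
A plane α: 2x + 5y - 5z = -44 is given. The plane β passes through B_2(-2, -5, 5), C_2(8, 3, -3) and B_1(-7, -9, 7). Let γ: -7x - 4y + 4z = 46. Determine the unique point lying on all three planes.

(-2, -5, 3)

B_2C_2 = (10, 8, -8), B_2B_1 = (-5, -4, 2); a normal to β is B_2C_2 × B_2B_1 = (-16, 20, 0).
Using B_2: β has equation -16x + 20y = -68.
Solving the 3×3 linear system 2x + 5y - 5z = -44, -16x + 20y = -68, -7x - 4y + 4z = 46 (e.g. by elimination or Cramer's rule, determinant = -540) gives (-2, -5, 3).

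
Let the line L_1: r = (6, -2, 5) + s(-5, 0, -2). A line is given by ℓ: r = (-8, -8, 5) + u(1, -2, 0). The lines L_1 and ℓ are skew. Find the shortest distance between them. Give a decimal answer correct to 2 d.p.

6.21

Common perpendicular direction n = (-5, 0, -2) × (1, -2, 0) = (-4, -2, 10).
With w = (-8, -8, 5) − (6, -2, 5) = (-14, -6, 0), w · n = 68.
Distance = |w · n| / |n| = |68| / √120 ≈ 6.21.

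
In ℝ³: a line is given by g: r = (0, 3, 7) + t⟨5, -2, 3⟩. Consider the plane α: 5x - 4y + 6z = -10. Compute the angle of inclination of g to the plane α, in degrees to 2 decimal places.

70.53

sin θ = |n·v| / (|n||v|) = |51| / (√77 · √38) = 0.94283.
θ ≈ 70.53°.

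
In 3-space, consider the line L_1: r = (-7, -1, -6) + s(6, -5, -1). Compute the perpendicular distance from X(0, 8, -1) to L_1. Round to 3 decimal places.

12.408

Taking (-7, -1, -6) on L_1 with direction v = (6, -5, -1): w = X − (-7, -1, -6) = (7, 9, 5), and w × v = (16, 37, -89).
Distance = |w × v| / |v| = √9546 / √62 ≈ 12.408.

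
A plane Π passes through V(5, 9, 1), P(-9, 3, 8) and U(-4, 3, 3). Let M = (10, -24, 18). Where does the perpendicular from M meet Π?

(-8, -3, 0)

VP = (-14, -6, 7), VU = (-9, -6, 2); a normal to Π is VP × VU = (30, -35, 30).
Using V: Π has equation 30x - 35y + 30z = -135.
Foot = M − λn with λ = (n·M − d)/|n|² = (1680 − (-135))/3025 = 3/5.
Foot = (10, -24, 18) − (3/5)·(30, -35, 30) = (-8, -3, 0).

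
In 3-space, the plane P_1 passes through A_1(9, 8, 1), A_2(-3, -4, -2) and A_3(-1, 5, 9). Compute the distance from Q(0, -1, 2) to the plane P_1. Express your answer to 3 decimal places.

A_1A_2 = (-12, -12, -3), A_1A_3 = (-10, -3, 8); a normal to P_1 is A_1A_2 × A_1A_3 = (-105, 126, -84).
Using A_1: P_1 has equation -105x + 126y - 84z = -21.
n·Q − d = (-105)·(0) + (126)·(-1) + (-84)·(2) − (-21) = -273; |n| = √33957.
Distance = |-273| / √33957 = 273/√33957 ≈ 1.481.

1.481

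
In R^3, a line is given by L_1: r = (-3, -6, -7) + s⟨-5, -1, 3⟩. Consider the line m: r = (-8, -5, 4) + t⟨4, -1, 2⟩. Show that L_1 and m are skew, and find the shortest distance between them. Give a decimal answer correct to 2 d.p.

4.88

Common perpendicular direction n = (-5, -1, 3) × (4, -1, 2) = (1, 22, 9).
With w = (-8, -5, 4) − (-3, -6, -7) = (-5, 1, 11), w · n = 116.
Since n ≠ 0 the lines are not parallel, and w · n = 116 ≠ 0 so they do not intersect; hence they are skew.
Distance = |w · n| / |n| = |116| / √566 ≈ 4.88.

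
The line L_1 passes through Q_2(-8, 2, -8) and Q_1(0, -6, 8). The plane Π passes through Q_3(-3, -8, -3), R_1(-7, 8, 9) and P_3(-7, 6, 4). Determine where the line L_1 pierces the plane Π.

(-6, 0, -4)

A direction vector for L_1 is Q_1 − Q_2 = (8, -8, 16).
Q_3R_1 = (-4, 16, 12), Q_3P_3 = (-4, 14, 7); a normal to Π is Q_3R_1 × Q_3P_3 = (-56, -20, 8).
Using Q_3: Π has equation -56x - 20y + 8z = 304.
Substitute r = (-8, 2, -8) + t(8, -8, 16) into the plane: 344 + (-160)t = 304, so t = 1/4.
Intersection: (-8, 2, -8) + (1/4)·(8, -8, 16) = (-6, 0, -4).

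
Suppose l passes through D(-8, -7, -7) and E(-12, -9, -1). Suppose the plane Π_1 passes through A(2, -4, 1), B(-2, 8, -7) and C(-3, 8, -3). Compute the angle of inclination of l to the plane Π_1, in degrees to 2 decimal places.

A direction vector for l is E − D = (-4, -2, 6).
AB = (-4, 12, -8), AC = (-5, 12, -4); a normal to Π_1 is AB × AC = (48, 24, 12).
Using A: Π_1 has equation 48x + 24y + 12z = 12.
sin θ = |n·v| / (|n||v|) = |-168| / (√3024 · √56) = 0.40825.
θ ≈ 24.09°.

24.09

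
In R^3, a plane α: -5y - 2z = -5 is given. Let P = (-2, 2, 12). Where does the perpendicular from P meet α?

(-2, -3, 10)

Foot = P − λn with λ = (n·P − d)/|n|² = (-34 − (-5))/29 = -1.
Foot = (-2, 2, 12) − (-1)·(0, -5, -2) = (-2, -3, 10).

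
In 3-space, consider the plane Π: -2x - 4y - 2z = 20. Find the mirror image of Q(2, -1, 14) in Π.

λ = (n·Q − d)/|n|² = (-28 − 20)/24 = -2.
Reflection = Q − 2λn = (2, -1, 14) − (-4)·(-2, -4, -2) = (-6, -17, 6).

(-6, -17, 6)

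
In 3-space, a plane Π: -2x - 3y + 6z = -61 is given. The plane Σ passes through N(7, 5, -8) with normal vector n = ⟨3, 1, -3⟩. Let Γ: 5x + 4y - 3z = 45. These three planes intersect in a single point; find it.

(8, -7, -11)

Σ: n·r = n·N gives 3x + y - 3z = 50.
Solving the 3×3 linear system -2x - 3y + 6z = -61, 3x + y - 3z = 50, 5x + 4y - 3z = 45 (e.g. by elimination or Cramer's rule, determinant = 42) gives (8, -7, -11).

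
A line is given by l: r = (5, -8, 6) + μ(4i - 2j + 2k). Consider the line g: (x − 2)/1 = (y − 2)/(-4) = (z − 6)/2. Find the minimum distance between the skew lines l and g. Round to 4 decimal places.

g has direction (1, -4, 2) through (2, 2, 6).
Common perpendicular direction n = (4, -2, 2) × (1, -4, 2) = (4, -6, -14).
With w = (2, 2, 6) − (5, -8, 6) = (-3, 10, 0), w · n = -72.
Distance = |w · n| / |n| = |-72| / √248 ≈ 4.5720.

4.5720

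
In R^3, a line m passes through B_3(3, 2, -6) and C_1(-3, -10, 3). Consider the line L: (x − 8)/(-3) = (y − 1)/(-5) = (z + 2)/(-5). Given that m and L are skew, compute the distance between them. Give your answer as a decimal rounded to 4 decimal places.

A direction vector for m is C_1 − B_3 = (-6, -12, 9).
L has direction (-3, -5, -5) through (8, 1, -2).
Common perpendicular direction n = (-6, -12, 9) × (-3, -5, -5) = (105, -57, -6).
With w = (8, 1, -2) − (3, 2, -6) = (5, -1, 4), w · n = 558.
Distance = |w · n| / |n| = |558| / √14310 ≈ 4.6646.

4.6646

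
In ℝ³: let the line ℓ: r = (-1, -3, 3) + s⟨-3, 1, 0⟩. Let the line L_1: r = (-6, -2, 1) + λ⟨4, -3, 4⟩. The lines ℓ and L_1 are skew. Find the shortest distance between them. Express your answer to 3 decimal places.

Common perpendicular direction n = (-3, 1, 0) × (4, -3, 4) = (4, 12, 5).
With w = (-6, -2, 1) − (-1, -3, 3) = (-5, 1, -2), w · n = -18.
Distance = |w · n| / |n| = |-18| / √185 ≈ 1.323.

1.323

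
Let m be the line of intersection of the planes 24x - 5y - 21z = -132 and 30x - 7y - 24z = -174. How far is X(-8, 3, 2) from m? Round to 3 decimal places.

Direction of m: (24, -5, -21) × (30, -7, -24) = (-27, -54, -18).
A point on m: solving the two plane equations with x = -6 gives (-6, 6, -2).
Taking (-6, 6, -2) on m with direction v = (-27, -54, -18): w = X − (-6, 6, -2) = (-2, -3, 4), and w × v = (270, -144, 27).
Distance = |w × v| / |v| = √94365 / √3969 ≈ 4.876.

4.876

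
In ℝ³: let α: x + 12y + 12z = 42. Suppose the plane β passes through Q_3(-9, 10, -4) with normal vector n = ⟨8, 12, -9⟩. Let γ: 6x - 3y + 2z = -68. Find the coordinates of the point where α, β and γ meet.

(-6, 8, -4)

β: n·r = n·Q_3 gives 8x + 12y - 9z = 84.
Solving the 3×3 linear system x + 12y + 12z = 42, 8x + 12y - 9z = 84, 6x - 3y + 2z = -68 (e.g. by elimination or Cramer's rule, determinant = -1995) gives (-6, 8, -4).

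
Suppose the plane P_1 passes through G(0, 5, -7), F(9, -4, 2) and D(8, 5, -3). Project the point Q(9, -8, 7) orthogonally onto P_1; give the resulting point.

GF = (9, -9, 9), GD = (8, 0, 4); a normal to P_1 is GF × GD = (-36, 36, 72).
Using G: P_1 has equation -36x + 36y + 72z = -324.
Foot = Q − λn with λ = (n·Q − d)/|n|² = (-108 − (-324))/7776 = 1/36.
Foot = (9, -8, 7) − (1/36)·(-36, 36, 72) = (10, -9, 5).

(10, -9, 5)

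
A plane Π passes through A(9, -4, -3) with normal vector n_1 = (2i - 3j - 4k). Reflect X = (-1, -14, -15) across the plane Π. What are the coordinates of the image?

Π: n_1·r = n_1·A gives 2x - 3y - 4z = 42.
λ = (n·X − d)/|n|² = (100 − 42)/29 = 2.
Reflection = X − 2λn = (-1, -14, -15) − 4·(2, -3, -4) = (-9, -2, 1).

(-9, -2, 1)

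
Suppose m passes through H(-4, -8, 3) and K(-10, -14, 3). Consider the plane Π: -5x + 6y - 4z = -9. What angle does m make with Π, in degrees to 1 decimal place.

4.6

A direction vector for m is K − H = (-6, -6, 0).
sin θ = |n·v| / (|n||v|) = |-6| / (√77 · √72) = 0.08058.
θ ≈ 4.6°.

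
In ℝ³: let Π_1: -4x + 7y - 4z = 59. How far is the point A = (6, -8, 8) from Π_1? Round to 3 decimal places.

19.000

n·A − d = (-4)·(6) + (7)·(-8) + (-4)·(8) − 59 = -171; |n| = √81.
Distance = |-171| / √81 = 171/√81 ≈ 19.000.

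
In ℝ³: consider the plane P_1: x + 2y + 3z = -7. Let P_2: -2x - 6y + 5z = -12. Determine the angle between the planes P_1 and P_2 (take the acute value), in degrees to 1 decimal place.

cos θ = |n₁·n₂| / (|n₁||n₂|) = |1| / (√14 · √65).
θ = arccos(0.03315) ≈ 88.1°.

88.1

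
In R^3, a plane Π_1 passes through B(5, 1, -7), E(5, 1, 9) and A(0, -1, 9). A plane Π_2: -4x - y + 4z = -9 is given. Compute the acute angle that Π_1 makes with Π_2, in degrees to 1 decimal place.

84.4

BE = (0, 0, 16), BA = (-5, -2, 16); a normal to Π_1 is BE × BA = (32, -80, 0).
Using B: Π_1 has equation 32x - 80y = 80.
cos θ = |n₁·n₂| / (|n₁||n₂|) = |-48| / (√7424 · √33).
θ = arccos(0.09698) ≈ 84.4°.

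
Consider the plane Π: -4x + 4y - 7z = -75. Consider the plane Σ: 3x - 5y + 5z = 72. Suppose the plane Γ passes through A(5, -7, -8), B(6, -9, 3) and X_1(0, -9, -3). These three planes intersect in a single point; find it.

AB = (1, -2, 11), AX_1 = (-5, -2, 5); a normal to Γ is AB × AX_1 = (12, -60, -12).
Using A: Γ has equation 12x - 60y - 12z = 576.
Solving the 3×3 linear system -4x + 4y - 7z = -75, 3x - 5y + 5z = 72, 12x - 60y - 12z = 576 (e.g. by elimination or Cramer's rule, determinant = -216) gives (9, -8, 1).

(9, -8, 1)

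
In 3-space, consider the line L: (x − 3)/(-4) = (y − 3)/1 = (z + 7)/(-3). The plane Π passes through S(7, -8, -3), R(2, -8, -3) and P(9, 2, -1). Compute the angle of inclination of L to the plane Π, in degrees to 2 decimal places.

L has direction (-4, 1, -3) through (3, 3, -7).
SR = (-5, 0, 0), SP = (2, 10, 2); a normal to Π is SR × SP = (0, 10, -50).
Using S: Π has equation 10y - 50z = 70.
sin θ = |n·v| / (|n||v|) = |160| / (√2600 · √26) = 0.61538.
θ ≈ 37.98°.

37.98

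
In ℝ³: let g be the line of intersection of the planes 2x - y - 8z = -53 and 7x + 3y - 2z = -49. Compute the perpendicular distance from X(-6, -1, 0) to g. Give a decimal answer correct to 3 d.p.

Direction of g: (2, -1, -8) × (7, 3, -2) = (26, -52, 13).
A point on g: solving the two plane equations with x = -4 gives (-4, -3, 6).
Taking (-4, -3, 6) on g with direction v = (26, -52, 13): w = X − (-4, -3, 6) = (-2, 2, -6), and w × v = (-286, -130, 52).
Distance = |w × v| / |v| = √101400 / √3549 ≈ 5.345.

5.345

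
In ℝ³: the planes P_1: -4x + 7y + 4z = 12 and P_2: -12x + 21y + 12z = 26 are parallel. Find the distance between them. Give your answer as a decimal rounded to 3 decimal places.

Rescale P_2 by 1/3: -4x + 7y + 4z = 26/3. Then distance = |12 − (26/3)| / √81 ≈ 0.370.

0.370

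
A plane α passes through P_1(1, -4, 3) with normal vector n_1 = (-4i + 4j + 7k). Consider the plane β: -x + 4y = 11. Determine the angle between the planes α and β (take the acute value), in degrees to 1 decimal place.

α: n_1·r = n_1·P_1 gives -4x + 4y + 7z = 1.
cos θ = |n₁·n₂| / (|n₁||n₂|) = |20| / (√81 · √17).
θ = arccos(0.53897) ≈ 57.4°.

57.4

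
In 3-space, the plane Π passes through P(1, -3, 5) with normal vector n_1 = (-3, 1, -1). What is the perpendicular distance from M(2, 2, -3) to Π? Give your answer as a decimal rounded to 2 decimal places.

3.02

Π: n_1·r = n_1·P gives -3x + y - z = -11.
n·M − d = (-3)·(2) + (1)·(2) + (-1)·(-3) − (-11) = 10; |n| = √11.
Distance = |10| / √11 = 10/√11 ≈ 3.02.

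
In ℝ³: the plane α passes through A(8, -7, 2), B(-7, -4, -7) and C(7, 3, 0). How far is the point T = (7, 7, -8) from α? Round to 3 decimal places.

6.401

AB = (-15, 3, -9), AC = (-1, 10, -2); a normal to α is AB × AC = (84, -21, -147).
Using A: α has equation 84x - 21y - 147z = 525.
n·T − d = (84)·(7) + (-21)·(7) + (-147)·(-8) − 525 = 1092; |n| = √29106.
Distance = |1092| / √29106 = 1092/√29106 ≈ 6.401.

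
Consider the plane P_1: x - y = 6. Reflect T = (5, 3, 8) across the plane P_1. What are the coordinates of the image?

(9, -1, 8)

λ = (n·T − d)/|n|² = (2 − 6)/2 = -2.
Reflection = T − 2λn = (5, 3, 8) − (-4)·(1, -1, 0) = (9, -1, 8).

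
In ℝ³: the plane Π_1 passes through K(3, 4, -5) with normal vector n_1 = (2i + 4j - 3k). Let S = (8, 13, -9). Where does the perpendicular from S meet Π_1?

Π_1: n_1·r = n_1·K gives 2x + 4y - 3z = 37.
Foot = S − λn with λ = (n·S − d)/|n|² = (95 − 37)/29 = 2.
Foot = (8, 13, -9) − 2·(2, 4, -3) = (4, 5, -3).

(4, 5, -3)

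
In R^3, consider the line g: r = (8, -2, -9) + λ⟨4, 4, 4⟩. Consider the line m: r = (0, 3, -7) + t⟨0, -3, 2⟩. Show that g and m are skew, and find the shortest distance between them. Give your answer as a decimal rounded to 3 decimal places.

Common perpendicular direction n = (4, 4, 4) × (0, -3, 2) = (20, -8, -12).
With w = (0, 3, -7) − (8, -2, -9) = (-8, 5, 2), w · n = -224.
Since n ≠ 0 the lines are not parallel, and w · n = -224 ≠ 0 so they do not intersect; hence they are skew.
Distance = |w · n| / |n| = |-224| / √608 ≈ 9.084.

9.084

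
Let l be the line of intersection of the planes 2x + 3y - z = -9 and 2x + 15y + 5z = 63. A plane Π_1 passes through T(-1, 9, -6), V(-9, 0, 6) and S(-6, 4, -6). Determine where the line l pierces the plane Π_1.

(-6, 3, 6)

Direction of l: (2, 3, -1) × (2, 15, 5) = (30, -12, 24).
A point on l: solving the two plane equations with x = -21 gives (-21, 9, -6).
TV = (-8, -9, 12), TS = (-5, -5, 0); a normal to Π_1 is TV × TS = (60, -60, -5).
Using T: Π_1 has equation 60x - 60y - 5z = -570.
Substitute r = (-21, 9, -6) + t(30, -12, 24) into the plane: -1770 + 2400t = -570, so t = 1/2.
Intersection: (-21, 9, -6) + (1/2)·(30, -12, 24) = (-6, 3, 6).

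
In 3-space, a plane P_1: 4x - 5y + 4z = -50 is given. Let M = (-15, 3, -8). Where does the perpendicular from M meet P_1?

Foot = M − λn with λ = (n·M − d)/|n|² = (-107 − (-50))/57 = -1.
Foot = (-15, 3, -8) − (-1)·(4, -5, 4) = (-11, -2, -4).

(-11, -2, -4)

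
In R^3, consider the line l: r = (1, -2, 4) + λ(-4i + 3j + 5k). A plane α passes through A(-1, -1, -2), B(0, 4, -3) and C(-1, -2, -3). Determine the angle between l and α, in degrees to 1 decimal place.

30.3

AB = (1, 5, -1), AC = (0, -1, -1); a normal to α is AB × AC = (-6, 1, -1).
Using A: α has equation -6x + y - z = 7.
sin θ = |n·v| / (|n||v|) = |22| / (√38 · √50) = 0.50471.
θ ≈ 30.3°.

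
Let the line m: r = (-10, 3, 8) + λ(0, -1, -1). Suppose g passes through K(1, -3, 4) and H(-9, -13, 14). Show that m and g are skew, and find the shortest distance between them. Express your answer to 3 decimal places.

A direction vector for g is H − K = (-10, -10, 10).
Common perpendicular direction n = (0, -1, -1) × (-10, -10, 10) = (-20, 10, -10).
With w = (1, -3, 4) − (-10, 3, 8) = (11, -6, -4), w · n = -240.
Since n ≠ 0 the lines are not parallel, and w · n = -240 ≠ 0 so they do not intersect; hence they are skew.
Distance = |w · n| / |n| = |-240| / √600 ≈ 9.798.

9.798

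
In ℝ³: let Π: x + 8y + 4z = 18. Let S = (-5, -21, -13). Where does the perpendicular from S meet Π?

(-2, 3, -1)

Foot = S − λn with λ = (n·S − d)/|n|² = (-225 − 18)/81 = -3.
Foot = (-5, -21, -13) − (-3)·(1, 8, 4) = (-2, 3, -1).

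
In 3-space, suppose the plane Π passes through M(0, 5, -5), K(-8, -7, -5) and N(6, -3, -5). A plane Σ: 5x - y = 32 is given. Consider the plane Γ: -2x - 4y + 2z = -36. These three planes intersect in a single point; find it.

MK = (-8, -12, 0), MN = (6, -8, 0); a normal to Π is MK × MN = (0, 0, 136).
Using M: Π has equation 136z = -680.
Solving the 3×3 linear system 136z = -680, 5x - y = 32, -2x - 4y + 2z = -36 (e.g. by elimination or Cramer's rule, determinant = -2992) gives (7, 3, -5).

(7, 3, -5)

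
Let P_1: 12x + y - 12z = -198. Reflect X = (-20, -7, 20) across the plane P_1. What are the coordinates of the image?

λ = (n·X − d)/|n|² = (-487 − (-198))/289 = -1.
Reflection = X − 2λn = (-20, -7, 20) − (-2)·(12, 1, -12) = (4, -5, -4).

(4, -5, -4)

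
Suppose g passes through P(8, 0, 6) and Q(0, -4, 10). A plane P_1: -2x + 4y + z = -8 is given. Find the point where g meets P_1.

(4, -2, 8)

A direction vector for g is Q − P = (-8, -4, 4).
Substitute r = (8, 0, 6) + t(-8, -4, 4) into the plane: -10 + 4t = -8, so t = 1/2.
Intersection: (8, 0, 6) + (1/2)·(-8, -4, 4) = (4, -2, 8).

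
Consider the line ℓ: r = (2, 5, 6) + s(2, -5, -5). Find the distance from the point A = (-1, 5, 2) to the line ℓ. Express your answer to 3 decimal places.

4.623

Taking (2, 5, 6) on ℓ with direction v = (2, -5, -5): w = A − (2, 5, 6) = (-3, 0, -4), and w × v = (-20, -23, 15).
Distance = |w × v| / |v| = √1154 / √54 ≈ 4.623.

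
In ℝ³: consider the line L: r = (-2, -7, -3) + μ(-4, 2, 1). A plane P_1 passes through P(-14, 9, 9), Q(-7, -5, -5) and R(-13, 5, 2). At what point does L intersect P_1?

(-6, -5, -2)

PQ = (7, -14, -14), PR = (1, -4, -7); a normal to P_1 is PQ × PR = (42, 35, -14).
Using P: P_1 has equation 42x + 35y - 14z = -399.
Substitute r = (-2, -7, -3) + t(-4, 2, 1) into the plane: -287 + (-112)t = -399, so t = 1.
Intersection: (-2, -7, -3) + 1·(-4, 2, 1) = (-6, -5, -2).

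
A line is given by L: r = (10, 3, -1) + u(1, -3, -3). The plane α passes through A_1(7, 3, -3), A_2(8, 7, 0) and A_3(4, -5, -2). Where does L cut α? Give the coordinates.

(8, 9, 5)

A_1A_2 = (1, 4, 3), A_1A_3 = (-3, -8, 1); a normal to α is A_1A_2 × A_1A_3 = (28, -10, 4).
Using A_1: α has equation 28x - 10y + 4z = 154.
Substitute r = (10, 3, -1) + t(1, -3, -3) into the plane: 246 + 46t = 154, so t = -2.
Intersection: (10, 3, -1) + (-2)·(1, -3, -3) = (8, 9, 5).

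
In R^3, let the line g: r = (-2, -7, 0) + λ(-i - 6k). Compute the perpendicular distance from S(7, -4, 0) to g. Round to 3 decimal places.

Taking (-2, -7, 0) on g with direction v = (-1, 0, -6): w = S − (-2, -7, 0) = (9, 3, 0), and w × v = (-18, 54, 3).
Distance = |w × v| / |v| = √3249 / √37 ≈ 9.371.

9.371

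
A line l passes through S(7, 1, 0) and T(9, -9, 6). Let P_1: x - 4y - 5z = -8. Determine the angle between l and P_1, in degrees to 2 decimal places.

9.00

A direction vector for l is T − S = (2, -10, 6).
sin θ = |n·v| / (|n||v|) = |12| / (√42 · √140) = 0.15649.
θ ≈ 9.00°.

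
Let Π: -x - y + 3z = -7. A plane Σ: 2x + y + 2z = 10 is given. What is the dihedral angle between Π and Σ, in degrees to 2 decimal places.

cos θ = |n₁·n₂| / (|n₁||n₂|) = |3| / (√11 · √9).
θ = arccos(0.30151) ≈ 72.45°.

72.45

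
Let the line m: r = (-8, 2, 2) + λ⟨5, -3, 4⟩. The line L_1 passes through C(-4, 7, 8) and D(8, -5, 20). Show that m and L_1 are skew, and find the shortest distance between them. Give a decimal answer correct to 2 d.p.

A direction vector for L_1 is D − C = (12, -12, 12).
Common perpendicular direction n = (5, -3, 4) × (12, -12, 12) = (12, -12, -24).
With w = (-4, 7, 8) − (-8, 2, 2) = (4, 5, 6), w · n = -156.
Since n ≠ 0 the lines are not parallel, and w · n = -156 ≠ 0 so they do not intersect; hence they are skew.
Distance = |w · n| / |n| = |-156| / √864 ≈ 5.31.

5.31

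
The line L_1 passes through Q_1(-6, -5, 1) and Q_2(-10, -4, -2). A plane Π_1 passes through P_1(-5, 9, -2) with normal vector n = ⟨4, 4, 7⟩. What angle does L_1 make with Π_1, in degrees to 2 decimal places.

45.98

A direction vector for L_1 is Q_2 − Q_1 = (-4, 1, -3).
Π_1: n·r = n·P_1 gives 4x + 4y + 7z = 2.
sin θ = |n·v| / (|n||v|) = |-33| / (√81 · √26) = 0.71909.
θ ≈ 45.98°.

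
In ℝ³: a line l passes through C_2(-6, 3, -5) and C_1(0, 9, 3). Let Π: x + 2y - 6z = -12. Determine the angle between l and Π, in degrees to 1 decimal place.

23.7

A direction vector for l is C_1 − C_2 = (6, 6, 8).
sin θ = |n·v| / (|n||v|) = |-30| / (√41 · √136) = 0.40175.
θ ≈ 23.7°.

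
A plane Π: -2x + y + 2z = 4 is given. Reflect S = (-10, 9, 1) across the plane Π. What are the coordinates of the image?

(2, 3, -11)

λ = (n·S − d)/|n|² = (31 − 4)/9 = 3.
Reflection = S − 2λn = (-10, 9, 1) − 6·(-2, 1, 2) = (2, 3, -11).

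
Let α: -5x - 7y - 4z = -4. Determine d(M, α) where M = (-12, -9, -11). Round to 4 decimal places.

n·M − d = (-5)·(-12) + (-7)·(-9) + (-4)·(-11) − (-4) = 171; |n| = √90.
Distance = |171| / √90 = 171/√90 ≈ 18.0250.

18.0250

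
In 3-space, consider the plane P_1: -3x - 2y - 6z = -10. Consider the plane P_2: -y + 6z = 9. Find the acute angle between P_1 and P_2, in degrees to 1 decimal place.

37.0

cos θ = |n₁·n₂| / (|n₁||n₂|) = |-34| / (√49 · √37).
θ = arccos(0.79851) ≈ 37.0°.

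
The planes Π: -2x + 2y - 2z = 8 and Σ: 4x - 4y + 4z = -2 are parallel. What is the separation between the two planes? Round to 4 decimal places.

2.0207

Rescale Σ by 1/(-2): -2x + 2y - 2z = 1. Then distance = |8 − 1| / √12 ≈ 2.0207.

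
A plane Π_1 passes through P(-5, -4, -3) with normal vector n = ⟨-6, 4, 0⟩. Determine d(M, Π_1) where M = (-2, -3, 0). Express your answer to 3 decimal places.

1.941

Π_1: n·r = n·P gives -6x + 4y = 14.
n·M − d = (-6)·(-2) + (4)·(-3) + (0)·(0) − 14 = -14; |n| = √52.
Distance = |-14| / √52 = 14/√52 ≈ 1.941.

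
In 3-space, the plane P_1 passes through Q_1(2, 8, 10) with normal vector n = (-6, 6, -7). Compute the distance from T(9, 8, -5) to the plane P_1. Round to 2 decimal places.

P_1: n·r = n·Q_1 gives -6x + 6y - 7z = -34.
n·T − d = (-6)·(9) + (6)·(8) + (-7)·(-5) − (-34) = 63; |n| = √121.
Distance = |63| / √121 = 63/√121 ≈ 5.73.

5.73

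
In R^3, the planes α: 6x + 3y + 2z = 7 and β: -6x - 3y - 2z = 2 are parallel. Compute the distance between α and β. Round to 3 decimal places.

1.286

Rescale β by 1/(-1): 6x + 3y + 2z = -2. Then distance = |7 − (-2)| / √49 ≈ 1.286.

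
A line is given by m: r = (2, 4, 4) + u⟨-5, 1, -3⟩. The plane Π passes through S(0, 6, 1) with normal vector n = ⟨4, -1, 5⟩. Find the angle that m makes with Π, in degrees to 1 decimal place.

69.9

Π: n·r = n·S gives 4x - y + 5z = -1.
sin θ = |n·v| / (|n||v|) = |-36| / (√42 · √35) = 0.93895.
θ ≈ 69.9°.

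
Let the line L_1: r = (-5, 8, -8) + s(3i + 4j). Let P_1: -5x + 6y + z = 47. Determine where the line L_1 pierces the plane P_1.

(-11, 0, -8)

Substitute r = (-5, 8, -8) + t(3, 4, 0) into the plane: 65 + 9t = 47, so t = -2.
Intersection: (-5, 8, -8) + (-2)·(3, 4, 0) = (-11, 0, -8).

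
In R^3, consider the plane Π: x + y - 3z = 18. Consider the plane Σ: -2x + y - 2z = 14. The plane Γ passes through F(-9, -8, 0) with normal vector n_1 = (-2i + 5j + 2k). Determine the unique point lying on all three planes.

Γ: n_1·r = n_1·F gives -2x + 5y + 2z = -22.
Solving the 3×3 linear system x + y - 3z = 18, -2x + y - 2z = 14, -2x + 5y + 2z = -22 (e.g. by elimination or Cramer's rule, determinant = 44) gives (-1, -2, -7).

(-1, -2, -7)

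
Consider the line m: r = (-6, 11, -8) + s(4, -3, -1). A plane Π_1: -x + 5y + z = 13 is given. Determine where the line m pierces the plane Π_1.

Substitute r = (-6, 11, -8) + t(4, -3, -1) into the plane: 53 + (-20)t = 13, so t = 2.
Intersection: (-6, 11, -8) + 2·(4, -3, -1) = (2, 5, -10).

(2, 5, -10)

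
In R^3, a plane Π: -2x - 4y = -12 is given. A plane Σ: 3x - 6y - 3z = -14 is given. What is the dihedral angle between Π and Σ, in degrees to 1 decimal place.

cos θ = |n₁·n₂| / (|n₁||n₂|) = |18| / (√20 · √54).
θ = arccos(0.54772) ≈ 56.8°.

56.8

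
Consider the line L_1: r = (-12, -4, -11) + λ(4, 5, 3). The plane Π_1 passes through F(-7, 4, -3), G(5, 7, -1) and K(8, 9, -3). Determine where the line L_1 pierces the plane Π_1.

(-4, 6, -5)

FG = (12, 3, 2), FK = (15, 5, 0); a normal to Π_1 is FG × FK = (-10, 30, 15).
Using F: Π_1 has equation -10x + 30y + 15z = 145.
Substitute r = (-12, -4, -11) + t(4, 5, 3) into the plane: -165 + 155t = 145, so t = 2.
Intersection: (-12, -4, -11) + 2·(4, 5, 3) = (-4, 6, -5).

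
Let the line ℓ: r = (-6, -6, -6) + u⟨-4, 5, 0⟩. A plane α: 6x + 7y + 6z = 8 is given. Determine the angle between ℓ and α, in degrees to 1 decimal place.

9.0

sin θ = |n·v| / (|n||v|) = |11| / (√121 · √41) = 0.15617.
θ ≈ 9.0°.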